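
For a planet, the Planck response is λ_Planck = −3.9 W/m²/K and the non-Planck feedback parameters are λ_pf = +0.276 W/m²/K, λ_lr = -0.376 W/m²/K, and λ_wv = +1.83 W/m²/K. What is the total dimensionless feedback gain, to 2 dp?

Convert to gains: g_pf = 0.276/3.9 = 0.07077; g_lr = -0.376/3.9 = -0.09641; g_wv = 1.83/3.9 = 0.4692.
Total gain g = 0.44356.

0.44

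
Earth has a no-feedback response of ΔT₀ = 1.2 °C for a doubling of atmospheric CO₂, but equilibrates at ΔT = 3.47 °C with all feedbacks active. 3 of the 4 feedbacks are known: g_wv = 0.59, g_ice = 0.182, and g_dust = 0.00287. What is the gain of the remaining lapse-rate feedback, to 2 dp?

-0.12

Amplification A = ΔT/ΔT₀ = 3.47/1.2 = 2.892.
Total gain g = 1 − 1/A = 1 − 1/2.892 = 0.6542.
Known gains sum to 0.59 + 0.182 + 0.00287 = 0.77487.
g_lr = 0.6542 − 0.77487 = -0.12.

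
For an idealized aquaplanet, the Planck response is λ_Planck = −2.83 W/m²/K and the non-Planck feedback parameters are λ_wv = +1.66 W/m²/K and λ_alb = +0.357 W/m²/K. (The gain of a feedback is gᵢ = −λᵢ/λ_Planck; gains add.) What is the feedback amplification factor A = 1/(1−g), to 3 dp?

Convert to gains: g_wv = 1.66/2.83 = 0.5866; g_alb = 0.357/2.83 = 0.1261.
Total gain g = 0.7127.
A = 1/(1 − 0.7127) = 3.481.

3.481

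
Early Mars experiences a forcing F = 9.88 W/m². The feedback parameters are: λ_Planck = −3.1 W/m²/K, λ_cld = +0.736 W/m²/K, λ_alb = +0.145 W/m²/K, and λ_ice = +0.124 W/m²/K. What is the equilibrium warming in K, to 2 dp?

4.72 K

Net feedback parameter λ = (−3.1) + (+0.736) + (+0.145) + (+0.124) = -2.095 W/m²/K.
ΔT = −F/λ = −9.88/(-2.095) = 4.72 K.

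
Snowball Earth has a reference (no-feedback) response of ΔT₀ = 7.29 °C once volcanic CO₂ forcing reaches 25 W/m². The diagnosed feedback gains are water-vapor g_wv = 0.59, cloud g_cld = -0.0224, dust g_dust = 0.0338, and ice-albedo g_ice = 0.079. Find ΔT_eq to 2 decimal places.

22.81 °C

Total gain g = 0.59 − 0.0224 + 0.0338 + 0.079 = 0.6804.
Amplification A = 1/(1 − 0.6804) = 3.129.
ΔT = 7.29 × 3.129 = 22.81 °C.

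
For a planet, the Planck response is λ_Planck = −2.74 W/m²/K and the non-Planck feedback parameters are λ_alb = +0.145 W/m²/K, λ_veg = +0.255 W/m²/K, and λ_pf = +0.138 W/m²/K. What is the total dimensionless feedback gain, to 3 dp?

0.196

Convert to gains: g_alb = 0.145/2.74 = 0.05292; g_veg = 0.255/2.74 = 0.09307; g_pf = 0.138/2.74 = 0.05036.
Total gain g = 0.19635.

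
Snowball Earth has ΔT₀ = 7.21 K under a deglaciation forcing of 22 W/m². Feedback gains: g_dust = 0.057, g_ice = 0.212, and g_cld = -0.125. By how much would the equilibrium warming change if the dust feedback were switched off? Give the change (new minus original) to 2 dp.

-0.53 K

Original: g = 0.144, ΔT = 7.21/(1−0.144) = 8.4229 K.
Without dust: g' = 0.087, ΔT' = 7.21/(1−0.087) = 7.8970 K.
Change = 7.8970 − 8.4229 = -0.53 K.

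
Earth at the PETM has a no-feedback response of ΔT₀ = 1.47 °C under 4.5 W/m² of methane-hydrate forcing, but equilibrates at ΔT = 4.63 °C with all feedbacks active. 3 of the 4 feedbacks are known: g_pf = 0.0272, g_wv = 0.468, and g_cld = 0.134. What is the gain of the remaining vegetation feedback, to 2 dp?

Amplification A = ΔT/ΔT₀ = 4.63/1.47 = 3.15.
Total gain g = 1 − 1/A = 1 − 1/3.15 = 0.6825.
Known gains sum to 0.0272 + 0.468 + 0.134 = 0.6292.
g_veg = 0.6825 − 0.6292 = 0.05.

0.05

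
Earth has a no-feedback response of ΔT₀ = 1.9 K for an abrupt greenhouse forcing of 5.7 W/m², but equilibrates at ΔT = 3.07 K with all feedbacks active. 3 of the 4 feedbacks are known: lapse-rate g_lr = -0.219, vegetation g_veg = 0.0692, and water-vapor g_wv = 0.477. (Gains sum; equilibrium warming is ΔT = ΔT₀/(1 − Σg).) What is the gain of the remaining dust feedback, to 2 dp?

Amplification A = ΔT/ΔT₀ = 3.07/1.9 = 1.616.
Total gain g = 1 − 1/A = 1 − 1/1.616 = 0.3812.
Known gains sum to -0.219 + 0.0692 + 0.477 = 0.3272.
g_dust = 0.3812 − 0.3272 = 0.05.

0.05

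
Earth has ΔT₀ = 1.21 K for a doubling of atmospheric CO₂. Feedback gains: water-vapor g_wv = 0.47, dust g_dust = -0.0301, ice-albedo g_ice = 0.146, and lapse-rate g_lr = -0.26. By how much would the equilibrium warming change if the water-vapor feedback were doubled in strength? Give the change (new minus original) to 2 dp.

4.13 K

Original: g = 0.3259, ΔT = 1.21/(1−0.3259) = 1.7950 K.
With doubled water-vapor: g' = 0.7959, ΔT' = 1.21/(1−0.7959) = 5.9285 K.
Change = 5.9285 − 1.7950 = 4.13 K.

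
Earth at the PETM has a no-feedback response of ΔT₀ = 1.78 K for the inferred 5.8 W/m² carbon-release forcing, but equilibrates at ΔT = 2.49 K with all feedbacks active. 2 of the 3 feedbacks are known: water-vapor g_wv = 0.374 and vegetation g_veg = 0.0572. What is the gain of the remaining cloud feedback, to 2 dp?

-0.15

Amplification A = ΔT/ΔT₀ = 2.49/1.78 = 1.399.
Total gain g = 1 − 1/A = 1 − 1/1.399 = 0.2852.
Known gains sum to 0.374 + 0.0572 = 0.4312.
g_cld = 0.2852 − 0.4312 = -0.15.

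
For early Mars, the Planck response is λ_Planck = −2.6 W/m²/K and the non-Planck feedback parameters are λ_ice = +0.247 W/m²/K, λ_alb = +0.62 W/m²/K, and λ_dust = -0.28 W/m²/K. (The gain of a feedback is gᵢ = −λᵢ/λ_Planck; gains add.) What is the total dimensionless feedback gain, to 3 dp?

Convert to gains: g_ice = 0.247/2.6 = 0.095; g_alb = 0.62/2.6 = 0.2385; g_dust = -0.28/2.6 = -0.1077.
Total gain g = 0.2258.

0.226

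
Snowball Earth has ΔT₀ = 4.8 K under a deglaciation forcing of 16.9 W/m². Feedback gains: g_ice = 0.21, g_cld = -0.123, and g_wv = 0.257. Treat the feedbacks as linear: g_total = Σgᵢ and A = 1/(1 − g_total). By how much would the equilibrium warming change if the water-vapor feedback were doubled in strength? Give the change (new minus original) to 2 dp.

4.71 K

Original: g = 0.344, ΔT = 4.8/(1−0.344) = 7.3171 K.
With doubled water-vapor: g' = 0.601, ΔT' = 4.8/(1−0.601) = 12.0301 K.
Change = 12.0301 − 7.3171 = 4.71 K.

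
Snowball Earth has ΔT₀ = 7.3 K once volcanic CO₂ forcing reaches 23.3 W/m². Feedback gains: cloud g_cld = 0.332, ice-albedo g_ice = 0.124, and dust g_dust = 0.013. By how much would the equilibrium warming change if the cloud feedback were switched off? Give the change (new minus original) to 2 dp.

Original: g = 0.469, ΔT = 7.3/(1−0.469) = 13.7476 K.
Without cloud: g' = 0.137, ΔT' = 7.3/(1−0.137) = 8.4589 K.
Change = 8.4589 − 13.7476 = -5.29 K.

-5.29 K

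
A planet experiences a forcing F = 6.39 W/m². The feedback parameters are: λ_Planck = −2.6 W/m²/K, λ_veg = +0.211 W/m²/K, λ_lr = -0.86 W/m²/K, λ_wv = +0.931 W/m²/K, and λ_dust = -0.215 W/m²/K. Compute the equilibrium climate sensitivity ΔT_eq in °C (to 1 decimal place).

2.5 °C

Net feedback parameter λ = (−2.6) + (+0.211) + (-0.86) + (+0.931) + (-0.215) = -2.533 W/m²/K.
ΔT = −F/λ = −6.39/(-2.533) = 2.5 °C.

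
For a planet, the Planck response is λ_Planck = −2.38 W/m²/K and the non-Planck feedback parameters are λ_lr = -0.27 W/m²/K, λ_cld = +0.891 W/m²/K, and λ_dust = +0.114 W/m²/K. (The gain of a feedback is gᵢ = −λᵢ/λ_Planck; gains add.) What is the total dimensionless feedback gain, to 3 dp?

0.309

Convert to gains: g_lr = -0.27/2.38 = -0.1134; g_cld = 0.891/2.38 = 0.3744; g_dust = 0.114/2.38 = 0.0479.
Total gain g = 0.3089.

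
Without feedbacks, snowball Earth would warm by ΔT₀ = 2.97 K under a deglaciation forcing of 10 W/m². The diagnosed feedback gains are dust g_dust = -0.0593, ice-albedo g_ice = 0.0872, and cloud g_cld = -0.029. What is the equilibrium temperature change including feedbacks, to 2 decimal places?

Total gain g = -0.0593 + 0.0872 − 0.029 = -0.0011.
Amplification A = 1/(1 + 0.0011) = 0.9989.
ΔT = 2.97 × 0.9989 = 2.97 K.

2.97 K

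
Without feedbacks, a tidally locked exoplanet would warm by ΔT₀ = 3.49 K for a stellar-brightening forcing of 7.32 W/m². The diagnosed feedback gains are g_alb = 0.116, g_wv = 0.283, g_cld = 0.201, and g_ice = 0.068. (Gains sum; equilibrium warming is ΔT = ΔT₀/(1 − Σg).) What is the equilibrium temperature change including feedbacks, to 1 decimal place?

Total gain g = 0.116 + 0.283 + 0.201 + 0.068 = 0.668.
Amplification A = 1/(1 − 0.668) = 3.012.
ΔT = 3.49 × 3.012 = 10.5 K.

10.5 K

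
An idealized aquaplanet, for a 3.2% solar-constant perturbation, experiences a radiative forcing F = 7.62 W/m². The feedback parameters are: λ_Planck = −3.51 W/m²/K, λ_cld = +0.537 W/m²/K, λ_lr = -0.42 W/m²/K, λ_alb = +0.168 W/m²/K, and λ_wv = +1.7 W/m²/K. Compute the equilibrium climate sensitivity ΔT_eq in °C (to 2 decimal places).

Net feedback parameter λ = (−3.51) + (+0.537) + (-0.42) + (+0.168) + (+1.7) = -1.525 W/m²/K.
ΔT = −F/λ = −7.62/(-1.525) = 5.00 °C.

5.00 °C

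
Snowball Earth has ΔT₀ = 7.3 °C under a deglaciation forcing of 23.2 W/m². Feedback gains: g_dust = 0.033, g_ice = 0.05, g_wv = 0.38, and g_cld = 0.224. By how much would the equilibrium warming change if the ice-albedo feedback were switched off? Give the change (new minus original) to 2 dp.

-3.21 °C

Original: g = 0.687, ΔT = 7.3/(1−0.687) = 23.3227 °C.
Without ice-albedo: g' = 0.637, ΔT' = 7.3/(1−0.637) = 20.1102 °C.
Change = 20.1102 − 23.3227 = -3.21 °C.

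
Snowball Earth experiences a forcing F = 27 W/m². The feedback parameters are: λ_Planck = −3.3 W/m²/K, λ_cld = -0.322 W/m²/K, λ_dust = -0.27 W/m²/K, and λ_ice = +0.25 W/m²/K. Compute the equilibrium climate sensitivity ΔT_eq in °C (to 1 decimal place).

7.4 °C

Net feedback parameter λ = (−3.3) + (-0.322) + (-0.27) + (+0.25) = -3.642 W/m²/K.
ΔT = −F/λ = −27/(-3.642) = 7.4 °C.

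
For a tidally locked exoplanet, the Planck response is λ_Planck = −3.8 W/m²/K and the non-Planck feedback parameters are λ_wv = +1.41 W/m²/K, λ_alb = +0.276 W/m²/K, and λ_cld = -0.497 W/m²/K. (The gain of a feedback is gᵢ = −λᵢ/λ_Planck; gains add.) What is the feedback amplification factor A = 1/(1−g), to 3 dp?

1.455

Convert to gains: g_wv = 1.41/3.8 = 0.3711; g_alb = 0.276/3.8 = 0.07263; g_cld = -0.497/3.8 = -0.1308.
Total gain g = 0.31293.
A = 1/(1 − 0.31293) = 1.455.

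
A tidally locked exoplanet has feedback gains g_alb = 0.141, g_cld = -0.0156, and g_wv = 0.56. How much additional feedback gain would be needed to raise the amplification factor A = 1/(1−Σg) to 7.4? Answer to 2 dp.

0.18

Current total gain = 0.6854.
Target gain for A = 7.4: g* = 1 − 1/7.4 = 0.8649.
Additional gain needed = 0.8649 − 0.6854 = 0.18.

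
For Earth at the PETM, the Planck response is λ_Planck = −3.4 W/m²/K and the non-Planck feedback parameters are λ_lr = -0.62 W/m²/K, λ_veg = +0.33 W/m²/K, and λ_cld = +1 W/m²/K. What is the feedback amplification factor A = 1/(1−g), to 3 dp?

Convert to gains: g_lr = -0.62/3.4 = -0.1824; g_veg = 0.33/3.4 = 0.09706; g_cld = 1/3.4 = 0.2941.
Total gain g = 0.20876.
A = 1/(1 − 0.20876) = 1.264.

1.264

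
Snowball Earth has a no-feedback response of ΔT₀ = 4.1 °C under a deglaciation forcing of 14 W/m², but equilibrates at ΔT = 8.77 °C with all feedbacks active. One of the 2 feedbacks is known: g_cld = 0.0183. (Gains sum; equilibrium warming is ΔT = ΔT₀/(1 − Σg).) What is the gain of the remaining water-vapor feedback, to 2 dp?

Amplification A = ΔT/ΔT₀ = 8.77/4.1 = 2.139.
Total gain g = 1 − 1/A = 1 − 1/2.139 = 0.5325.
The known gain is 0.0183.
g_wv = 0.5325 − 0.0183 = 0.51.

0.51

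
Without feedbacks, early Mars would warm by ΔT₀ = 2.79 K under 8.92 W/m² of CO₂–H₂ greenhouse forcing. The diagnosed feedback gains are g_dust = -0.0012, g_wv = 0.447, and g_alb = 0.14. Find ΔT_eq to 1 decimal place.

6.7 K

Total gain g = -0.0012 + 0.447 + 0.14 = 0.5858.
Amplification A = 1/(1 − 0.5858) = 2.414.
ΔT = 2.79 × 2.414 = 6.7 K.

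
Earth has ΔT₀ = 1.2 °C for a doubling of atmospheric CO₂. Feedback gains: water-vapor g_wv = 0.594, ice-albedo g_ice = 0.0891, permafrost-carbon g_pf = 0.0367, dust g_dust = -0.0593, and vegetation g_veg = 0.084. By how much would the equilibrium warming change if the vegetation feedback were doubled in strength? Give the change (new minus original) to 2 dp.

2.30 °C

Original: g = 0.7445, ΔT = 1.2/(1−0.7445) = 4.6967 °C.
With doubled vegetation: g' = 0.8285, ΔT' = 1.2/(1−0.8285) = 6.9971 °C.
Change = 6.9971 − 4.6967 = 2.30 °C.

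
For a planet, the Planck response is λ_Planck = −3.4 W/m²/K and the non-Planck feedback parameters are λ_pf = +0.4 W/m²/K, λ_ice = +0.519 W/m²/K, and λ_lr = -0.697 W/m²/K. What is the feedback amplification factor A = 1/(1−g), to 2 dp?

Convert to gains: g_pf = 0.4/3.4 = 0.1176; g_ice = 0.519/3.4 = 0.1526; g_lr = -0.697/3.4 = -0.205.
Total gain g = 0.0652.
A = 1/(1 − 0.0652) = 1.07.

1.07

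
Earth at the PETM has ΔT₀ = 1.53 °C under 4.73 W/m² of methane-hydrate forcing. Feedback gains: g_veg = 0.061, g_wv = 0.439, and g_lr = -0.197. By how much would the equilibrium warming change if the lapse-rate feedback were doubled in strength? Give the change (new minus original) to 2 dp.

-0.48 °C

Original: g = 0.303, ΔT = 1.53/(1−0.303) = 2.1951 °C.
With doubled lapse-rate: g' = 0.106, ΔT' = 1.53/(1−0.106) = 1.7114 °C.
Change = 1.7114 − 2.1951 = -0.48 °C.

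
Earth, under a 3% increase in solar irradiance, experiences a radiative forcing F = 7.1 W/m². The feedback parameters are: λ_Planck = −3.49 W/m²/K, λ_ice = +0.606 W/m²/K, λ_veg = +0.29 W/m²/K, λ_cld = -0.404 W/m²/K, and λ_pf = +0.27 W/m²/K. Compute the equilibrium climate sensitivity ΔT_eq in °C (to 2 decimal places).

Net feedback parameter λ = (−3.49) + (+0.606) + (+0.29) + (-0.404) + (+0.27) = -2.728 W/m²/K.
ΔT = −F/λ = −7.1/(-2.728) = 2.60 °C.

2.60 °C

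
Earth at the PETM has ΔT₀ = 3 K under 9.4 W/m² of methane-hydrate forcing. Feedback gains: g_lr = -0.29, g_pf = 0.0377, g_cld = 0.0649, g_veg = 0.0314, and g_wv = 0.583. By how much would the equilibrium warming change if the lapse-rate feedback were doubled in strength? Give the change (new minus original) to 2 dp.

-1.76 K

Original: g = 0.427, ΔT = 3/(1−0.427) = 5.2356 K.
With doubled lapse-rate: g' = 0.137, ΔT' = 3/(1−0.137) = 3.4762 K.
Change = 3.4762 − 5.2356 = -1.76 K.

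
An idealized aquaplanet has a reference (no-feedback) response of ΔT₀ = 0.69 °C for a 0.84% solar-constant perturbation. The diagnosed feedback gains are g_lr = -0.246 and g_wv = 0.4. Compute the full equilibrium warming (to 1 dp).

0.8 °C

Total gain g = -0.246 + 0.4 = 0.154.
Amplification A = 1/(1 − 0.154) = 1.182.
ΔT = 0.69 × 1.182 = 0.8 °C.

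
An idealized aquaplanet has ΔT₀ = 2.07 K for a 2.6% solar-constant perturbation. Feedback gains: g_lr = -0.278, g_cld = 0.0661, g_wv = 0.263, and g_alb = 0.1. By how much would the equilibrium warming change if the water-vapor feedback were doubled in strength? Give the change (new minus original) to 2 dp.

1.09 K

Original: g = 0.1511, ΔT = 2.07/(1−0.1511) = 2.4384 K.
With doubled water-vapor: g' = 0.4141, ΔT' = 2.07/(1−0.4141) = 3.5330 K.
Change = 3.5330 − 2.4384 = 1.09 K.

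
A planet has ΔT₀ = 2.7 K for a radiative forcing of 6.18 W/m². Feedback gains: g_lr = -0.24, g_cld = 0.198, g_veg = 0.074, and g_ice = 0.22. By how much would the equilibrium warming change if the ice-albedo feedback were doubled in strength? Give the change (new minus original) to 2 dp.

Original: g = 0.252, ΔT = 2.7/(1−0.252) = 3.6096 K.
With doubled ice-albedo: g' = 0.472, ΔT' = 2.7/(1−0.472) = 5.1136 K.
Change = 5.1136 − 3.6096 = 1.50 K.

1.50 K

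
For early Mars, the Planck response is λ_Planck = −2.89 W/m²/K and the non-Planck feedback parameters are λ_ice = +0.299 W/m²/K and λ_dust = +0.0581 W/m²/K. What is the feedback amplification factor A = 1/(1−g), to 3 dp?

1.141

Convert to gains: g_ice = 0.299/2.89 = 0.1035; g_dust = 0.0581/2.89 = 0.0201.
Total gain g = 0.1236.
A = 1/(1 − 0.1236) = 1.141.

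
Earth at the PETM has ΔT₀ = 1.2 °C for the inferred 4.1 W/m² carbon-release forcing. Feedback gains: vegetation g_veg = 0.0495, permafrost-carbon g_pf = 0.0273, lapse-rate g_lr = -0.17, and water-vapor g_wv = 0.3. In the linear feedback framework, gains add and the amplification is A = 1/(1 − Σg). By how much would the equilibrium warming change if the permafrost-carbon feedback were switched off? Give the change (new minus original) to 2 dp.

Original: g = 0.2068, ΔT = 1.2/(1−0.2068) = 1.5129 °C.
Without permafrost-carbon: g' = 0.1795, ΔT' = 1.2/(1−0.1795) = 1.4625 °C.
Change = 1.4625 − 1.5129 = -0.05 °C.

-0.05 °C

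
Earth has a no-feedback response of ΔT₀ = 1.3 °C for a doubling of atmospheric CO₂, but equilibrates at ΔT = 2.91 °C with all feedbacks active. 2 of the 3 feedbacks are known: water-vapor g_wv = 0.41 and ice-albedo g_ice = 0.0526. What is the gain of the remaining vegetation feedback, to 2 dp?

0.09

Amplification A = ΔT/ΔT₀ = 2.91/1.3 = 2.238.
Total gain g = 1 − 1/A = 1 − 1/2.238 = 0.5532.
Known gains sum to 0.41 + 0.0526 = 0.4626.
g_veg = 0.5532 − 0.4626 = 0.09.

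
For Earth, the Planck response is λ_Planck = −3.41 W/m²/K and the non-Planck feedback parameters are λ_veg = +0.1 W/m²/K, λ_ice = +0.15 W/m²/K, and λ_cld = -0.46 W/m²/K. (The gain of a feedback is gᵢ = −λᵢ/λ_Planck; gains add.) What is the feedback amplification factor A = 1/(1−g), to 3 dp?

0.942

Convert to gains: g_veg = 0.1/3.41 = 0.02933; g_ice = 0.15/3.41 = 0.04399; g_cld = -0.46/3.41 = -0.1349.
Total gain g = -0.06158.
A = 1/(1 + 0.06158) = 0.942.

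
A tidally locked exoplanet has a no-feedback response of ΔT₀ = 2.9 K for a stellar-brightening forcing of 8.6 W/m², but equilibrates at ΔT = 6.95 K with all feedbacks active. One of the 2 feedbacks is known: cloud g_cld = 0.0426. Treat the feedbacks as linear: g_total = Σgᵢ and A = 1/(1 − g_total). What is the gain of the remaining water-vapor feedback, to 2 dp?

0.54

Amplification A = ΔT/ΔT₀ = 6.95/2.9 = 2.397.
Total gain g = 1 − 1/A = 1 − 1/2.397 = 0.5828.
The known gain is 0.0426.
g_wv = 0.5828 − 0.0426 = 0.54.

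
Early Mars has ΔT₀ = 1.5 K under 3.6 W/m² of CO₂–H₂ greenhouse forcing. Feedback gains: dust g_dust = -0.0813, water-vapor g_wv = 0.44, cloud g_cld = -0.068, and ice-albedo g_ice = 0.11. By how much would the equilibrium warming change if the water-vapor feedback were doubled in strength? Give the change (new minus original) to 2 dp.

6.91 K

Original: g = 0.4007, ΔT = 1.5/(1−0.4007) = 2.5029 K.
With doubled water-vapor: g' = 0.8407, ΔT' = 1.5/(1−0.8407) = 9.4162 K.
Change = 9.4162 − 2.5029 = 6.91 K.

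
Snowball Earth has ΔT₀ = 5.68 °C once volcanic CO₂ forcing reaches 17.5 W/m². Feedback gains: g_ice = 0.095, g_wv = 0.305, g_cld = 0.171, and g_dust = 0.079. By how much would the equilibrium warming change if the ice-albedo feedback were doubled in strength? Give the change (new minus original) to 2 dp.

6.05 °C

Original: g = 0.65, ΔT = 5.68/(1−0.65) = 16.2286 °C.
With doubled ice-albedo: g' = 0.745, ΔT' = 5.68/(1−0.745) = 22.2745 °C.
Change = 22.2745 − 16.2286 = 6.05 °C.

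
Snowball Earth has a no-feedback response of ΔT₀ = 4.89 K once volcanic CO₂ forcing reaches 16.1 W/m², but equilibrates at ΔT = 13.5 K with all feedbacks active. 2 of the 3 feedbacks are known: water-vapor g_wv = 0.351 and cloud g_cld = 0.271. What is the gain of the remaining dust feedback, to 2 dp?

Amplification A = ΔT/ΔT₀ = 13.5/4.89 = 2.761.
Total gain g = 1 − 1/A = 1 − 1/2.761 = 0.6378.
Known gains sum to 0.351 + 0.271 = 0.622.
g_dust = 0.6378 − 0.622 = 0.02.

0.02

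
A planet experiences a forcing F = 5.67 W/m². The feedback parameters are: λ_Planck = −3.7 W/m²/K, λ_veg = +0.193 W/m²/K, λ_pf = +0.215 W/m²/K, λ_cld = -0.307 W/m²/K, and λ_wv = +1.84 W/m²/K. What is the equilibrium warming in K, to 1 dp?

Net feedback parameter λ = (−3.7) + (+0.193) + (+0.215) + (-0.307) + (+1.84) = -1.759 W/m²/K.
ΔT = −F/λ = −5.67/(-1.759) = 3.2 K.

3.2 K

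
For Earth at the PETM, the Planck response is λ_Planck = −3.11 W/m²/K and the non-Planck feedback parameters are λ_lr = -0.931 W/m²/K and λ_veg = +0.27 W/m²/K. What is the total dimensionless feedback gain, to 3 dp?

-0.213

Convert to gains: g_lr = -0.931/3.11 = -0.2994; g_veg = 0.27/3.11 = 0.08682.
Total gain g = -0.21258.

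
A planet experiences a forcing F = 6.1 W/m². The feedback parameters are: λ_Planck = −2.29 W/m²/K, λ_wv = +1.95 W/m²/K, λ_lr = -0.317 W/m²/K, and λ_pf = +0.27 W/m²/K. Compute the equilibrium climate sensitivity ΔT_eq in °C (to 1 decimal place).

15.8 °C

Net feedback parameter λ = (−2.29) + (+1.95) + (-0.317) + (+0.27) = -0.387 W/m²/K.
ΔT = −F/λ = −6.1/(-0.387) = 15.8 °C.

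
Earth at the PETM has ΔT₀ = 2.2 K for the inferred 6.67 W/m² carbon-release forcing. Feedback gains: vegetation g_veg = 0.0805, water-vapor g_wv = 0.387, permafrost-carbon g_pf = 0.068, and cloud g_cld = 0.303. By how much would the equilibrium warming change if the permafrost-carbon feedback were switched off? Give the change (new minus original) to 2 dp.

-4.04 K

Original: g = 0.8385, ΔT = 2.2/(1−0.8385) = 13.6223 K.
Without permafrost-carbon: g' = 0.7705, ΔT' = 2.2/(1−0.7705) = 9.5861 K.
Change = 9.5861 − 13.6223 = -4.04 K.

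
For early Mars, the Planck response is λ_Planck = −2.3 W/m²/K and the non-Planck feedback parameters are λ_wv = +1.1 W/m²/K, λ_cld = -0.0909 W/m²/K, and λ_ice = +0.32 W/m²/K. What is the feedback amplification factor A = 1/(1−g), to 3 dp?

2.369

Convert to gains: g_wv = 1.1/2.3 = 0.4783; g_cld = -0.0909/2.3 = -0.03952; g_ice = 0.32/2.3 = 0.1391.
Total gain g = 0.57788.
A = 1/(1 − 0.57788) = 2.369.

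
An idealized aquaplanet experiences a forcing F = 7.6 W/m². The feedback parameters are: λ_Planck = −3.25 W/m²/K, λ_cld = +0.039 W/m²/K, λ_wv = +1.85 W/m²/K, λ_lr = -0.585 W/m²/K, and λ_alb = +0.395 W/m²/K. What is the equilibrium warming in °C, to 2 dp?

Net feedback parameter λ = (−3.25) + (+0.039) + (+1.85) + (-0.585) + (+0.395) = -1.551 W/m²/K.
ΔT = −F/λ = −7.6/(-1.551) = 4.90 °C.

4.90 °C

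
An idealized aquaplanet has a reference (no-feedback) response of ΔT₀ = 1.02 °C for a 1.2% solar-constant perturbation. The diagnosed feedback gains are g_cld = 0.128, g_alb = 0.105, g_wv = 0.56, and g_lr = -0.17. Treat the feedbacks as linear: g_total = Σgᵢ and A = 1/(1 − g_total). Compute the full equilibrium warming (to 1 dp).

2.7 °C

Total gain g = 0.128 + 0.105 + 0.56 − 0.17 = 0.623.
Amplification A = 1/(1 − 0.623) = 2.653.
ΔT = 1.02 × 2.653 = 2.7 °C.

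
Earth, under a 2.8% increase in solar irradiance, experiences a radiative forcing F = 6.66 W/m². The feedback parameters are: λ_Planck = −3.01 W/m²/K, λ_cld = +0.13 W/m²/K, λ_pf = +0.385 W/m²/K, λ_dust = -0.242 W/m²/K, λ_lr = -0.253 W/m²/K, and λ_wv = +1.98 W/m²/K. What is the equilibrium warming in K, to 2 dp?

6.59 K

Net feedback parameter λ = (−3.01) + (+0.13) + (+0.385) + (-0.242) + (-0.253) + (+1.98) = -1.01 W/m²/K.
ΔT = −F/λ = −6.66/(-1.01) = 6.59 K.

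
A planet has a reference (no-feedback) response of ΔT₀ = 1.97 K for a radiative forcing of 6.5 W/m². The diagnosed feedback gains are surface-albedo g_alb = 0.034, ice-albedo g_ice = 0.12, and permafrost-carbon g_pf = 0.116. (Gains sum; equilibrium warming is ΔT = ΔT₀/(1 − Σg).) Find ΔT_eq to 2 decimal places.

Total gain g = 0.034 + 0.12 + 0.116 = 0.27.
Amplification A = 1/(1 − 0.27) = 1.37.
ΔT = 1.97 × 1.37 = 2.70 K.

2.70 K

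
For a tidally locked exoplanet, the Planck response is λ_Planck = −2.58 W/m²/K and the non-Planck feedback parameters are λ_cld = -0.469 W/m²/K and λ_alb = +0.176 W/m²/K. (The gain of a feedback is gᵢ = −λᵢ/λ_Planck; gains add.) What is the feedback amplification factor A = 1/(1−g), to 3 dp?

Convert to gains: g_cld = -0.469/2.58 = -0.1818; g_alb = 0.176/2.58 = 0.06822.
Total gain g = -0.11358.
A = 1/(1 + 0.11358) = 0.898.

0.898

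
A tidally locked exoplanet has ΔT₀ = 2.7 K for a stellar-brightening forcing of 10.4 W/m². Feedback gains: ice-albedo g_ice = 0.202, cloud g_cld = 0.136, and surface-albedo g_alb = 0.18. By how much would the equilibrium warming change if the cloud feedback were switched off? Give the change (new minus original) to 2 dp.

-1.23 K

Original: g = 0.518, ΔT = 2.7/(1−0.518) = 5.6017 K.
Without cloud: g' = 0.382, ΔT' = 2.7/(1−0.382) = 4.3689 K.
Change = 4.3689 − 5.6017 = -1.23 K.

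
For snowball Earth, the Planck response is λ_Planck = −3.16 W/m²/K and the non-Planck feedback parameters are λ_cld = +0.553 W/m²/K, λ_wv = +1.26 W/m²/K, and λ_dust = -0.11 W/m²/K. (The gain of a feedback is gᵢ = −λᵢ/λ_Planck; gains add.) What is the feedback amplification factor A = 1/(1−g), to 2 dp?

2.17

Convert to gains: g_cld = 0.553/3.16 = 0.175; g_wv = 1.26/3.16 = 0.3987; g_dust = -0.11/3.16 = -0.03481.
Total gain g = 0.53889.
A = 1/(1 − 0.53889) = 2.17.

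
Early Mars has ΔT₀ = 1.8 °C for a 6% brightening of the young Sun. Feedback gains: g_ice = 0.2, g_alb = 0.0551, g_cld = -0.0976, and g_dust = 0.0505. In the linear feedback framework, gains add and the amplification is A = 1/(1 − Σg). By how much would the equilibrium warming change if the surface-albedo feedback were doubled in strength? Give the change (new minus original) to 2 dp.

0.17 °C

Original: g = 0.208, ΔT = 1.8/(1−0.208) = 2.2727 °C.
With doubled surface-albedo: g' = 0.2631, ΔT' = 1.8/(1−0.2631) = 2.4427 °C.
Change = 2.4427 − 2.2727 = 0.17 °C.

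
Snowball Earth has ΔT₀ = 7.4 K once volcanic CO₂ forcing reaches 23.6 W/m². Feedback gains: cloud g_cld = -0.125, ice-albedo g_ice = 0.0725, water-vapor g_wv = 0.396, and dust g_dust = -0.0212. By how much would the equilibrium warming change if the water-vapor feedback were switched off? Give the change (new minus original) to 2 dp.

Original: g = 0.3223, ΔT = 7.4/(1−0.3223) = 10.9193 K.
Without water-vapor: g' = -0.0737, ΔT' = 7.4/(1+0.0737) = 6.8921 K.
Change = 6.8921 − 10.9193 = -4.03 K.

-4.03 K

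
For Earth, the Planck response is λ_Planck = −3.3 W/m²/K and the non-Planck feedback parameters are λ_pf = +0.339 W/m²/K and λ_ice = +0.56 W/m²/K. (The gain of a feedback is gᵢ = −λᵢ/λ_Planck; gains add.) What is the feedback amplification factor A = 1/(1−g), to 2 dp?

1.37

Convert to gains: g_pf = 0.339/3.3 = 0.1027; g_ice = 0.56/3.3 = 0.1697.
Total gain g = 0.2724.
A = 1/(1 − 0.2724) = 1.37.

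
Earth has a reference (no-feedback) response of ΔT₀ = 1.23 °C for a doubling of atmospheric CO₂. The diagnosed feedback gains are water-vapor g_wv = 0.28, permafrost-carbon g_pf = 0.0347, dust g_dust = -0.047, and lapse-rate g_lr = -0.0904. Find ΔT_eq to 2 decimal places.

Total gain g = 0.28 + 0.0347 − 0.047 − 0.0904 = 0.1773.
Amplification A = 1/(1 − 0.1773) = 1.216.
ΔT = 1.23 × 1.216 = 1.50 °C.

1.50 °C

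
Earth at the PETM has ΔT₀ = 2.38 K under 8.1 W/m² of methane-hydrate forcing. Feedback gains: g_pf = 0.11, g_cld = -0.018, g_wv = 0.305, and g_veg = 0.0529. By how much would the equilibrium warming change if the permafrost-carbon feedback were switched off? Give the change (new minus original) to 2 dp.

Original: g = 0.4499, ΔT = 2.38/(1−0.4499) = 4.3265 K.
Without permafrost-carbon: g' = 0.3399, ΔT' = 2.38/(1−0.3399) = 3.6055 K.
Change = 3.6055 − 4.3265 = -0.72 K.

-0.72 K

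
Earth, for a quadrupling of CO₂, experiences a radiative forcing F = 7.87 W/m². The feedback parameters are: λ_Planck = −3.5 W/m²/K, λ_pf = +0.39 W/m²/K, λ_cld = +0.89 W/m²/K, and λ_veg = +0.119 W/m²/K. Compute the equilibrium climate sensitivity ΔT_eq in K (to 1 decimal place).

3.7 K

Net feedback parameter λ = (−3.5) + (+0.39) + (+0.89) + (+0.119) = -2.101 W/m²/K.
ΔT = −F/λ = −7.87/(-2.101) = 3.7 K.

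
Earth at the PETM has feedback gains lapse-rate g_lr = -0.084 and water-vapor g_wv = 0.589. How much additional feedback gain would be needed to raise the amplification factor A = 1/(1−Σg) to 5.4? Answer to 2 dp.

0.31

Current total gain = 0.505.
Target gain for A = 5.4: g* = 1 − 1/5.4 = 0.8148.
Additional gain needed = 0.8148 − 0.505 = 0.31.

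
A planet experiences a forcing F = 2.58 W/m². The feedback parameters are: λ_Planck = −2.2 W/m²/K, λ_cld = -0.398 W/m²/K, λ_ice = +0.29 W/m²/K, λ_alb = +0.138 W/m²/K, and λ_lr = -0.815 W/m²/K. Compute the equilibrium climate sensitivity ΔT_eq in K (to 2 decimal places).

Net feedback parameter λ = (−2.2) + (-0.398) + (+0.29) + (+0.138) + (-0.815) = -2.985 W/m²/K.
ΔT = −F/λ = −2.58/(-2.985) = 0.86 K.

0.86 K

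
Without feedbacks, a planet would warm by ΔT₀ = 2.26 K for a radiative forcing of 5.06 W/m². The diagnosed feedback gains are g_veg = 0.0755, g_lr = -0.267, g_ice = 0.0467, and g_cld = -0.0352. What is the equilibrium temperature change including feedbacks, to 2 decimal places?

1.92 K

Total gain g = 0.0755 − 0.267 + 0.0467 − 0.0352 = -0.18.
Amplification A = 1/(1 + 0.18) = 0.8475.
ΔT = 2.26 × 0.8475 = 1.92 K.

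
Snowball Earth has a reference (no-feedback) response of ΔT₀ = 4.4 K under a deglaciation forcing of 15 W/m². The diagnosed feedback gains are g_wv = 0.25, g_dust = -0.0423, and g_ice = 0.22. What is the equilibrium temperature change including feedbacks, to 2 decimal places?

Total gain g = 0.25 − 0.0423 + 0.22 = 0.4277.
Amplification A = 1/(1 − 0.4277) = 1.747.
ΔT = 4.4 × 1.747 = 7.69 K.

7.69 K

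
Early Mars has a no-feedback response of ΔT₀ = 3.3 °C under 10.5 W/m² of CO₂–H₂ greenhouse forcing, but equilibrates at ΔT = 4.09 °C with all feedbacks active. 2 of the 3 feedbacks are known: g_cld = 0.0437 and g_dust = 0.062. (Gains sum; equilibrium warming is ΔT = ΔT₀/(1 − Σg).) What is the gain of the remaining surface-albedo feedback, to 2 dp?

0.09

Amplification A = ΔT/ΔT₀ = 4.09/3.3 = 1.239.
Total gain g = 1 − 1/A = 1 − 1/1.239 = 0.1929.
Known gains sum to 0.0437 + 0.062 = 0.1057.
g_alb = 0.1929 − 0.1057 = 0.09.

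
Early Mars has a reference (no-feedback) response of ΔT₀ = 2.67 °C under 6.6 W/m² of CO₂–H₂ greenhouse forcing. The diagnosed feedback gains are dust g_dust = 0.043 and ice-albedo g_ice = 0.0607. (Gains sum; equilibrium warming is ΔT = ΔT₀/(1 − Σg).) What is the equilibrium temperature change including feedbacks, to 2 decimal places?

Total gain g = 0.043 + 0.0607 = 0.1037.
Amplification A = 1/(1 − 0.1037) = 1.116.
ΔT = 2.67 × 1.116 = 2.98 °C.

2.98 °C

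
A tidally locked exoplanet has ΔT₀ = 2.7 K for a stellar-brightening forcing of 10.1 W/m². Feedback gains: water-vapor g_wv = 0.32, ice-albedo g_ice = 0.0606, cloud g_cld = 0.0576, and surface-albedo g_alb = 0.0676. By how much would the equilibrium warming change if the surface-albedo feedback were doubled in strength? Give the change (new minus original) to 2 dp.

Original: g = 0.5058, ΔT = 2.7/(1−0.5058) = 5.4634 K.
With doubled surface-albedo: g' = 0.5734, ΔT' = 2.7/(1−0.5734) = 6.3291 K.
Change = 6.3291 − 5.4634 = 0.87 K.

0.87 K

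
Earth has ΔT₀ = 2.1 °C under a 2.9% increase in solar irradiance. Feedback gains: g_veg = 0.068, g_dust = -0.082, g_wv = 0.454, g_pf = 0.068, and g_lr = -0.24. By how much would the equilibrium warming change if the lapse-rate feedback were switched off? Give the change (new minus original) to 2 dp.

1.40 °C

Original: g = 0.268, ΔT = 2.1/(1−0.268) = 2.8689 °C.
Without lapse-rate: g' = 0.508, ΔT' = 2.1/(1−0.508) = 4.2683 °C.
Change = 4.2683 − 2.8689 = 1.40 °C.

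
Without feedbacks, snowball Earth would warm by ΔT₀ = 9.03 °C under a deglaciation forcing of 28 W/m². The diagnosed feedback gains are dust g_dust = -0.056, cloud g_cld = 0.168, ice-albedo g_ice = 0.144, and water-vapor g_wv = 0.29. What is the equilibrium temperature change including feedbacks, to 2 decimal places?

19.89 °C

Total gain g = -0.056 + 0.168 + 0.144 + 0.29 = 0.546.
Amplification A = 1/(1 − 0.546) = 2.203.
ΔT = 9.03 × 2.203 = 19.89 °C.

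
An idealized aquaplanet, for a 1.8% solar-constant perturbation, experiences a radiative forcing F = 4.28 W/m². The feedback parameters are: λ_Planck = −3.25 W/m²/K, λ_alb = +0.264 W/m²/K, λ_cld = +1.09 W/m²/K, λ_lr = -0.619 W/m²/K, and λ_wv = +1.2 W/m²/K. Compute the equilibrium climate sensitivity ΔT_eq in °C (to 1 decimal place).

3.3 °C

Net feedback parameter λ = (−3.25) + (+0.264) + (+1.09) + (-0.619) + (+1.2) = -1.315 W/m²/K.
ΔT = −F/λ = −4.28/(-1.315) = 3.3 °C.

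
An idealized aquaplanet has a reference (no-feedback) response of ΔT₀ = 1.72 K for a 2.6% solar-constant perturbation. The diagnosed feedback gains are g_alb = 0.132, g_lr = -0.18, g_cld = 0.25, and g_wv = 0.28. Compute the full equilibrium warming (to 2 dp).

Total gain g = 0.132 − 0.18 + 0.25 + 0.28 = 0.482.
Amplification A = 1/(1 − 0.482) = 1.931.
ΔT = 1.72 × 1.931 = 3.32 K.

3.32 K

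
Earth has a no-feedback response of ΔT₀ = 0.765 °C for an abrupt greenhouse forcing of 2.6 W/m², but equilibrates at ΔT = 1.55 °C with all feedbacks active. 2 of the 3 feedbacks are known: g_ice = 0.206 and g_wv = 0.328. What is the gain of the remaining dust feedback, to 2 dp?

Amplification A = ΔT/ΔT₀ = 1.55/0.765 = 2.026.
Total gain g = 1 − 1/A = 1 − 1/2.026 = 0.5064.
Known gains sum to 0.206 + 0.328 = 0.534.
g_dust = 0.5064 − 0.534 = -0.03.

-0.03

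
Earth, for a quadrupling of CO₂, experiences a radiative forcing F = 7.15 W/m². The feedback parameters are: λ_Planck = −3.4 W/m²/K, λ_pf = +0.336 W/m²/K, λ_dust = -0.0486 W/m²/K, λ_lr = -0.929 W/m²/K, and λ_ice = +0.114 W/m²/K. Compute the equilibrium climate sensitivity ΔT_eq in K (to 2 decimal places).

1.82 K

Net feedback parameter λ = (−3.4) + (+0.336) + (-0.0486) + (-0.929) + (+0.114) = -3.9276 W/m²/K.
ΔT = −F/λ = −7.15/(-3.9276) = 1.82 K.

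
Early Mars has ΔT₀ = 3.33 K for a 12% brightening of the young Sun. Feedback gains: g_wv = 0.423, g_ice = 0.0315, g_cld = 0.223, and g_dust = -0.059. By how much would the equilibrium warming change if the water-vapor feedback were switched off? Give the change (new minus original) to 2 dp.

Original: g = 0.6185, ΔT = 3.33/(1−0.6185) = 8.7287 K.
Without water-vapor: g' = 0.1955, ΔT' = 3.33/(1−0.1955) = 4.1392 K.
Change = 4.1392 − 8.7287 = -4.59 K.

-4.59 K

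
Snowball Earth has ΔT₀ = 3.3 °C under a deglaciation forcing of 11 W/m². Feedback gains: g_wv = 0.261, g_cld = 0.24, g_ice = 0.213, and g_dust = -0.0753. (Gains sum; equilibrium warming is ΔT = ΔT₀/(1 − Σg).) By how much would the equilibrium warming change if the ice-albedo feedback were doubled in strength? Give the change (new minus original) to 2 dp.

13.12 °C

Original: g = 0.6387, ΔT = 3.3/(1−0.6387) = 9.1337 °C.
With doubled ice-albedo: g' = 0.8517, ΔT' = 3.3/(1−0.8517) = 22.2522 °C.
Change = 22.2522 − 9.1337 = 13.12 °C.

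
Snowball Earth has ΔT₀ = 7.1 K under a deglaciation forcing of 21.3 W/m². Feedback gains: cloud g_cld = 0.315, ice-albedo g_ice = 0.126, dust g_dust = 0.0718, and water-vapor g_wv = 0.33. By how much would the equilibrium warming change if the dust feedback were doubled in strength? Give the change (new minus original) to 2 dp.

Original: g = 0.8428, ΔT = 7.1/(1−0.8428) = 45.1654 K.
With doubled dust: g' = 0.9146, ΔT' = 7.1/(1−0.9146) = 83.1382 K.
Change = 83.1382 − 45.1654 = 37.97 K.

37.97 K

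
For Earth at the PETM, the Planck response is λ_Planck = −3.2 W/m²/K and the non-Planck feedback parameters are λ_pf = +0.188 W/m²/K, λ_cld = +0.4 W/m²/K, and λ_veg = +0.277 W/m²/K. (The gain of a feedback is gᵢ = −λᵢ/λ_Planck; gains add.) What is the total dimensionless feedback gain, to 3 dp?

Convert to gains: g_pf = 0.188/3.2 = 0.05875; g_cld = 0.4/3.2 = 0.125; g_veg = 0.277/3.2 = 0.08656.
Total gain g = 0.27031.

0.270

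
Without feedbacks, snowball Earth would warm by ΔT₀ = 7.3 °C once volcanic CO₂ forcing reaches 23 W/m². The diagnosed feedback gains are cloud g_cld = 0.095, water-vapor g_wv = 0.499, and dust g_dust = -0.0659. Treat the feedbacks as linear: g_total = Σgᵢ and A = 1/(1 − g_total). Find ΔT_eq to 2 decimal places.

Total gain g = 0.095 + 0.499 − 0.0659 = 0.5281.
Amplification A = 1/(1 − 0.5281) = 2.119.
ΔT = 7.3 × 2.119 = 15.47 °C.

15.47 °C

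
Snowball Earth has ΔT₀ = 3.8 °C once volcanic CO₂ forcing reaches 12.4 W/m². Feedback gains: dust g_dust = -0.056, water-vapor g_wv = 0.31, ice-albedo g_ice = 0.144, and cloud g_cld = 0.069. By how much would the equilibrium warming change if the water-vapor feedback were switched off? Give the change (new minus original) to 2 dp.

-2.62 °C

Original: g = 0.467, ΔT = 3.8/(1−0.467) = 7.1295 °C.
Without water-vapor: g' = 0.157, ΔT' = 3.8/(1−0.157) = 4.5077 °C.
Change = 4.5077 − 7.1295 = -2.62 °C.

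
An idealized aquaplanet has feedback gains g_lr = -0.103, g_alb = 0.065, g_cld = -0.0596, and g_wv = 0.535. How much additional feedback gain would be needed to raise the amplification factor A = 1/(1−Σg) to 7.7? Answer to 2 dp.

Current total gain = 0.4374.
Target gain for A = 7.7: g* = 1 − 1/7.7 = 0.8701.
Additional gain needed = 0.8701 − 0.4374 = 0.43.

0.43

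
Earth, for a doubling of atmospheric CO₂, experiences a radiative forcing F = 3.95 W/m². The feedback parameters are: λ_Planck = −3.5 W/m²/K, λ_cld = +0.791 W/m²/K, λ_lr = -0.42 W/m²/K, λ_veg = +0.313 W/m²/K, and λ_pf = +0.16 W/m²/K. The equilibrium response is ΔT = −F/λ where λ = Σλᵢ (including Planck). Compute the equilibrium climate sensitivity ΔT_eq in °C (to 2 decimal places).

Net feedback parameter λ = (−3.5) + (+0.791) + (-0.42) + (+0.313) + (+0.16) = -2.656 W/m²/K.
ΔT = −F/λ = −3.95/(-2.656) = 1.49 °C.

1.49 °C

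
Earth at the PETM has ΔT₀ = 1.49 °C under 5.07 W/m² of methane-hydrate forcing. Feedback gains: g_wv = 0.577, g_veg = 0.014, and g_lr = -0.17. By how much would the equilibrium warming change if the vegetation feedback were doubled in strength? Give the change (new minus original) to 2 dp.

0.06 °C

Original: g = 0.421, ΔT = 1.49/(1−0.421) = 2.5734 °C.
With doubled vegetation: g' = 0.435, ΔT' = 1.49/(1−0.435) = 2.6372 °C.
Change = 2.6372 − 2.5734 = 0.06 °C.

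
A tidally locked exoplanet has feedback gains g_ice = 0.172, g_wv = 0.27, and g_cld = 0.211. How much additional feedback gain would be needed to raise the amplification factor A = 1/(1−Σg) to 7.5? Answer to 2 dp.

Current total gain = 0.653.
Target gain for A = 7.5: g* = 1 − 1/7.5 = 0.8667.
Additional gain needed = 0.8667 − 0.653 = 0.21.

0.21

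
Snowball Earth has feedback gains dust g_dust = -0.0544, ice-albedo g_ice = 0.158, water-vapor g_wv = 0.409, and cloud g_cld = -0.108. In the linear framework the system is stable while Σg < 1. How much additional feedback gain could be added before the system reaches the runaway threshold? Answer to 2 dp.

0.60

Current total gain = -0.0544 + 0.158 + 0.409 − 0.108 = 0.4046.
Margin to runaway = 1 − 0.4046 = 0.60.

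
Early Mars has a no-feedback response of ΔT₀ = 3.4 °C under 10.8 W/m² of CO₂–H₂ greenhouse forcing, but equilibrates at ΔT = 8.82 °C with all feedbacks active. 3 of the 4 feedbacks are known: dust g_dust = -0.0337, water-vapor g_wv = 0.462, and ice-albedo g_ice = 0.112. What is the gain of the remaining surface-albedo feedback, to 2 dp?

0.07

Amplification A = ΔT/ΔT₀ = 8.82/3.4 = 2.594.
Total gain g = 1 − 1/A = 1 − 1/2.594 = 0.6145.
Known gains sum to -0.0337 + 0.462 + 0.112 = 0.5403.
g_alb = 0.6145 − 0.5403 = 0.07.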